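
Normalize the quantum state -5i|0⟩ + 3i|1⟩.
-0.8575i|0⟩ + 0.5145i|1⟩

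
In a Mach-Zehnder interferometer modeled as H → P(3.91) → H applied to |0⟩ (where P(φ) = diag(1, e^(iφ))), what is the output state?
(0.1405 - 0.3475i)|0⟩ + (0.8595 + 0.3475i)|1⟩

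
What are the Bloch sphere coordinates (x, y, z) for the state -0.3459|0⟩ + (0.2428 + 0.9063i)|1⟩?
(-0.168, -0.627, -0.7607)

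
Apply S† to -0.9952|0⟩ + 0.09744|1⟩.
-0.9952|0⟩ - 0.09744i|1⟩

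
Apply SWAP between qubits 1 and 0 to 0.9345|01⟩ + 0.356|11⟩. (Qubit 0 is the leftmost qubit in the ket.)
0.9345|10⟩ + 0.356|11⟩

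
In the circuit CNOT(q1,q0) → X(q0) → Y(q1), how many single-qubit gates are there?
2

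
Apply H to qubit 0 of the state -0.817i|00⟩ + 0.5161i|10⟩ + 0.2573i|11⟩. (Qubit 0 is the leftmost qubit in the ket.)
-0.2128i|00⟩ + 0.1819i|01⟩ - 0.9426i|10⟩ - 0.1819i|11⟩

H on qubit 0 mixes each pair of kets that differ only in qubit 0: amplitudes (a, b) of (|…0…⟩, |…1…⟩) become ((a + b)/√2, (a − b)/√2). Kets absent from the input have amplitude 0.
(|00⟩, |10⟩): (a, b) = (-0.817i, 0.5161i) → (-0.2128i, -0.9426i)
(|01⟩, |11⟩): (a, b) = (0, 0.2573i) → (0.1819i, -0.1819i)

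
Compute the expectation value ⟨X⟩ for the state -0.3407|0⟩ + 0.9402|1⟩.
-0.6407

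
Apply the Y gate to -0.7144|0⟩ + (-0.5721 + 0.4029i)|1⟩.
(0.4029 + 0.5721i)|0⟩ - 0.7144i|1⟩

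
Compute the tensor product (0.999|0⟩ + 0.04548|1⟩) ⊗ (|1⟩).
0.999|01⟩ + 0.04548|11⟩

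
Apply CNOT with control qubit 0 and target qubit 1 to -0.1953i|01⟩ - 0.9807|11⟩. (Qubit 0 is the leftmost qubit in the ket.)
-0.1953i|01⟩ - 0.9807|10⟩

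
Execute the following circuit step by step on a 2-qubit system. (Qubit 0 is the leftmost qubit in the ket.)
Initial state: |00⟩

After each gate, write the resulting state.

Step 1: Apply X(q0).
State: |10⟩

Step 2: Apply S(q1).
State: |10⟩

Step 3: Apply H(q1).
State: 1/√2|10⟩ + 1/√2|11⟩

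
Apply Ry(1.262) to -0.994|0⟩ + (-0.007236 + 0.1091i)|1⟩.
(-0.7983 - 0.06436i)|0⟩ + (-0.5923 + 0.08809i)|1⟩

Ry(1.262) = [[cos(θ/2), −sin(θ/2)], [sin(θ/2), cos(θ/2)]]; θ = 1.262, cos(θ/2) ≈ 0.807438, sin(θ/2) ≈ 0.589952.
With a = amp(|0⟩) = -0.994 and b = amp(|1⟩) = (-0.007236 + 0.1091i):
new amp(|0⟩) = (0.807438)·a + (-0.589952)·b = (-0.7983 - 0.06436i)
new amp(|1⟩) = (0.589952)·a + (0.807438)·b = (-0.5923 + 0.08809i)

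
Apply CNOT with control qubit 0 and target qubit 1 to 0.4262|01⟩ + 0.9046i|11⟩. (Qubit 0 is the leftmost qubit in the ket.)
0.4262|01⟩ + 0.9046i|10⟩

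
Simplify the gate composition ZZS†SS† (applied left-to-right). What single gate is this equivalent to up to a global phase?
S†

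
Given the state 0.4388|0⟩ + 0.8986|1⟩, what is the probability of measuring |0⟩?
0.1925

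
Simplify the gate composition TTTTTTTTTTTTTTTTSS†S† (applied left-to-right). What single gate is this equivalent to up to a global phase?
S†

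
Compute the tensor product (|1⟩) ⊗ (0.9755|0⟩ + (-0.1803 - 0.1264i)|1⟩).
0.9755|10⟩ + (-0.1803 - 0.1264i)|11⟩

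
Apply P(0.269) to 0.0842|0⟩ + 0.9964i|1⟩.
0.0842|0⟩ + (-0.2648 + 0.9606i)|1⟩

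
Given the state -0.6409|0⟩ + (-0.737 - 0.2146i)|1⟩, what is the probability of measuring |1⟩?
0.5892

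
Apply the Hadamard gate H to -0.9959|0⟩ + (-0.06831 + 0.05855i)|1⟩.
(-0.7525 + 0.0414i)|0⟩ + (-0.6559 - 0.0414i)|1⟩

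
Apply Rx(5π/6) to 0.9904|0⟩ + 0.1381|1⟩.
(0.2563 - 0.1334i)|0⟩ + (0.03574 - 0.9567i)|1⟩

Rx(5π/6) = [[cos(θ/2), −i·sin(θ/2)], [−i·sin(θ/2), cos(θ/2)]]; θ = 5π/6, cos(θ/2) ≈ 0.258819, sin(θ/2) ≈ 0.965926.
With a = amp(|0⟩) = 0.9904 and b = amp(|1⟩) = 0.1381:
new amp(|0⟩) = (0.258819)·a + (-0.965926i)·b = (0.2563 - 0.1334i)
new amp(|1⟩) = (-0.965926i)·a + (0.258819)·b = (0.03574 - 0.9567i)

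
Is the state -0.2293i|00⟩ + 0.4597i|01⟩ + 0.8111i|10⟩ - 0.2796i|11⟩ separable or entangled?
Entangled

Writing the state as a|00⟩ + b|01⟩ + c|10⟩ + d|11⟩, it is a product state iff ad − bc = 0.
Here (a, b, c, d) = (-0.2293i, 0.4597i, 0.8111i, -0.2796i): ad − bc = (-0.2293i)(-0.2796i) − (0.4597i)(0.8111i) = 0.3088 ≠ 0, so the state is entangled.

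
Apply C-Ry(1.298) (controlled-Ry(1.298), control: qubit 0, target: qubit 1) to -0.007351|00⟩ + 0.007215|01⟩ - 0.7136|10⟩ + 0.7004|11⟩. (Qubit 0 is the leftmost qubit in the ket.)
-0.007351|00⟩ + 0.007215|01⟩ - 0.9918|10⟩ + 0.1267|11⟩

C-Ry(1.298) leaves the control-|0⟩ kets |00⟩, |01⟩ unchanged and applies Ry(1.298) to qubit 1 on the control-|1⟩ pair (|10⟩, |11⟩).
Ry(1.298) = [[cos(θ/2), −sin(θ/2)], [sin(θ/2), cos(θ/2)]]; θ = 1.298, cos(θ/2) ≈ 0.796689, sin(θ/2) ≈ 0.60439.
With a = amp(|10⟩) = -0.7136 and b = amp(|11⟩) = 0.7004:
new amp(|10⟩) = (0.796689)·a + (-0.60439)·b = -0.9918
new amp(|11⟩) = (0.60439)·a + (0.796689)·b = 0.1267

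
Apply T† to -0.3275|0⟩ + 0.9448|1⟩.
-0.3275|0⟩ + (0.6681 - 0.6681i)|1⟩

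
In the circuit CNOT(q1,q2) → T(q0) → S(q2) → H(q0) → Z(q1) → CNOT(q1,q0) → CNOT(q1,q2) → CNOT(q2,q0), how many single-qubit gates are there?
4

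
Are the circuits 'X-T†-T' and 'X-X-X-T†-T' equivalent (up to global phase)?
Yes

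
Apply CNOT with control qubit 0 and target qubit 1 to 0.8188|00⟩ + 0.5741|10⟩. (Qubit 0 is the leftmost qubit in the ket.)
0.8188|00⟩ + 0.5741|11⟩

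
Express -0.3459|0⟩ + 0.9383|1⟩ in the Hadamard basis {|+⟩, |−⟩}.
0.4189|+⟩ - 0.9081|−⟩

With |ψ⟩ = α|0⟩ + β|1⟩, the Hadamard-basis coefficients are ⟨+|ψ⟩ = (α + β)/√2 and ⟨−|ψ⟩ = (α − β)/√2.
Here α = -0.3459, β = 0.9383: (α + β)/√2 = 0.4189, (α − β)/√2 = -0.9081.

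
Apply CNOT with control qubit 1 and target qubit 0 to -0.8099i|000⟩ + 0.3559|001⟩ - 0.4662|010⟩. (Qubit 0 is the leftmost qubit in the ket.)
-0.8099i|000⟩ + 0.3559|001⟩ - 0.4662|110⟩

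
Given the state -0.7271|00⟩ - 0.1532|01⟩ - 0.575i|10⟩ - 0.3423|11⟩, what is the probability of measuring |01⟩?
0.02347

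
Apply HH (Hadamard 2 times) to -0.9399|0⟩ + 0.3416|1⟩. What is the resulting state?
-0.9399|0⟩ + 0.3416|1⟩

H² = I, so an even number of Hadamards cancels: H^2 = I and the state is unchanged.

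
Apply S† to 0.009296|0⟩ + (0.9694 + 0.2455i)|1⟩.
0.009296|0⟩ + (0.2455 - 0.9694i)|1⟩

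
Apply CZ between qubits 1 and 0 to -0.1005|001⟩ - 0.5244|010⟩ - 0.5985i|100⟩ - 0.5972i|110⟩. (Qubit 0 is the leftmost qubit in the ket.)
-0.1005|001⟩ - 0.5244|010⟩ - 0.5985i|100⟩ + 0.5972i|110⟩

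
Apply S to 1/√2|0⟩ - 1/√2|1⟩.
1/√2|0⟩ - (1/√2)i|1⟩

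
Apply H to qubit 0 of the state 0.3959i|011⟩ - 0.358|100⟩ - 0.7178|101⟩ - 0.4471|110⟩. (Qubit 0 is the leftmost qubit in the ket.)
-0.2531|000⟩ - 0.5076|001⟩ - 0.3161|010⟩ + 0.2799i|011⟩ + 0.2531|100⟩ + 0.5076|101⟩ + 0.3161|110⟩ + 0.2799i|111⟩

H on qubit 0 mixes each pair of kets that differ only in qubit 0: amplitudes (a, b) of (|…0…⟩, |…1…⟩) become ((a + b)/√2, (a − b)/√2). Kets absent from the input have amplitude 0.
(|000⟩, |100⟩): (a, b) = (0, -0.358) → (-0.2531, 0.2531)
(|001⟩, |101⟩): (a, b) = (0, -0.7178) → (-0.5076, 0.5076)
(|010⟩, |110⟩): (a, b) = (0, -0.4471) → (-0.3161, 0.3161)
(|011⟩, |111⟩): (a, b) = (0.3959i, 0) → (0.2799i, 0.2799i)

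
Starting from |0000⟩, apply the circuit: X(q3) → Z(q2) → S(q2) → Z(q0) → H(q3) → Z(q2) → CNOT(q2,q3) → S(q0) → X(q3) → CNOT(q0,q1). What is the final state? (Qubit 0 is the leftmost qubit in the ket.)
-1/√2|0000⟩ + 1/√2|0001⟩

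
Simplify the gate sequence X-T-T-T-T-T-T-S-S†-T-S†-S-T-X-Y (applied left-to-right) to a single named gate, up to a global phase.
Y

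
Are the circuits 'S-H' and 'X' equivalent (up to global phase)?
No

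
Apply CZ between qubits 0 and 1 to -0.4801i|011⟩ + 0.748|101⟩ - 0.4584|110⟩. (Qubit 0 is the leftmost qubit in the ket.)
-0.4801i|011⟩ + 0.748|101⟩ + 0.4584|110⟩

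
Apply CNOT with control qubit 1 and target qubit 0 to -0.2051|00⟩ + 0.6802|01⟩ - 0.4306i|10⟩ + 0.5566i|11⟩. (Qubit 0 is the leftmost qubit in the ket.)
-0.2051|00⟩ + 0.5566i|01⟩ - 0.4306i|10⟩ + 0.6802|11⟩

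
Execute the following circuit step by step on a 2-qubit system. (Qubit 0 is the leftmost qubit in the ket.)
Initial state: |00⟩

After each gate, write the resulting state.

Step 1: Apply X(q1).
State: |01⟩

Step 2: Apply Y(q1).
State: -i|00⟩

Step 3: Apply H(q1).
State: -(1/√2)i|00⟩ - (1/√2)i|01⟩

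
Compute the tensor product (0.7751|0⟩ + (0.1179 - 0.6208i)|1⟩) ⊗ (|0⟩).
0.7751|00⟩ + (0.1179 - 0.6208i)|10⟩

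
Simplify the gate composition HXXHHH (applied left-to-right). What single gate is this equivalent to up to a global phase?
I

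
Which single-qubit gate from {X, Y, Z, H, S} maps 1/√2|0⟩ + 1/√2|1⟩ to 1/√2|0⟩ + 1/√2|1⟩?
X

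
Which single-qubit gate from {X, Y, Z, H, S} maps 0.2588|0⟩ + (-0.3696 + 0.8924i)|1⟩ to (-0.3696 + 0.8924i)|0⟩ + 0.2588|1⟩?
X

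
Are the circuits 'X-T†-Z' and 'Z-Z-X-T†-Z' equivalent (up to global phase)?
Yes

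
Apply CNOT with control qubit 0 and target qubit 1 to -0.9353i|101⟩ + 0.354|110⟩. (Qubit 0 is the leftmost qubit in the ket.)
0.354|100⟩ - 0.9353i|111⟩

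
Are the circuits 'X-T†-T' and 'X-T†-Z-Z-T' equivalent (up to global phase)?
Yes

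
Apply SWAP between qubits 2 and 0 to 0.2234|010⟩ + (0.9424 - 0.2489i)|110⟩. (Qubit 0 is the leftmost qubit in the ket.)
0.2234|010⟩ + (0.9424 - 0.2489i)|011⟩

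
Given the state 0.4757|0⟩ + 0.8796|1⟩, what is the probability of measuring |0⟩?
0.2263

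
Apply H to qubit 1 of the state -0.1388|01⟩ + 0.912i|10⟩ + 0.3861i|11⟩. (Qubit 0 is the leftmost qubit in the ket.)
-0.09815|00⟩ + 0.09815|01⟩ + 0.9179i|10⟩ + 0.3719i|11⟩

H on qubit 1 mixes each pair of kets that differ only in qubit 1: amplitudes (a, b) of (|…0…⟩, |…1…⟩) become ((a + b)/√2, (a − b)/√2). Kets absent from the input have amplitude 0.
(|00⟩, |01⟩): (a, b) = (0, -0.1388) → (-0.09815, 0.09815)
(|10⟩, |11⟩): (a, b) = (0.912i, 0.3861i) → (0.9179i, 0.3719i)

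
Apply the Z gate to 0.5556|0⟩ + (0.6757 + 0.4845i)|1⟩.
0.5556|0⟩ + (-0.6757 - 0.4845i)|1⟩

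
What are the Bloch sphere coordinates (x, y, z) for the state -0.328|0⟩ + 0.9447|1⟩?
(-0.6197, 0, -0.7849)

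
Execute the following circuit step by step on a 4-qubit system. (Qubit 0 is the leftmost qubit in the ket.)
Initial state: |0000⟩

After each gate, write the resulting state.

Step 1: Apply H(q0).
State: 1/√2|0000⟩ + 1/√2|1000⟩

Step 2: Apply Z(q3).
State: 1/√2|0000⟩ + 1/√2|1000⟩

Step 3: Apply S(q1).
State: 1/√2|0000⟩ + 1/√2|1000⟩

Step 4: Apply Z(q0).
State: 1/√2|0000⟩ - 1/√2|1000⟩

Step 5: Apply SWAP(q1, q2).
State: 1/√2|0000⟩ - 1/√2|1000⟩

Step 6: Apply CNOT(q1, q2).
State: 1/√2|0000⟩ - 1/√2|1000⟩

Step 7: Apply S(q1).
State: 1/√2|0000⟩ - 1/√2|1000⟩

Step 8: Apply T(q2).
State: 1/√2|0000⟩ - 1/√2|1000⟩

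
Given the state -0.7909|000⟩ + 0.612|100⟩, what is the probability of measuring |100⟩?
0.3745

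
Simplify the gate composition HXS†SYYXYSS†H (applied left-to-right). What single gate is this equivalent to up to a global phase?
Y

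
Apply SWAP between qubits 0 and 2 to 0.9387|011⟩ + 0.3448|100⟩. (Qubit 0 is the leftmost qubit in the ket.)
0.3448|001⟩ + 0.9387|110⟩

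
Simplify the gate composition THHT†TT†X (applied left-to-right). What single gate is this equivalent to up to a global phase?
X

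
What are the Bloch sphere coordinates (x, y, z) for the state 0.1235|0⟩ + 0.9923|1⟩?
(0.2451, 0, -0.9694)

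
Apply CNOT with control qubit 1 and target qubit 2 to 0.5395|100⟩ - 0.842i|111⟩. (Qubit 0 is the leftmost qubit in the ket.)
0.5395|100⟩ - 0.842i|110⟩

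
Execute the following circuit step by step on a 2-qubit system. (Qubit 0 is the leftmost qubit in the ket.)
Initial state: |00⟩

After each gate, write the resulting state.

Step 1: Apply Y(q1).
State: i|01⟩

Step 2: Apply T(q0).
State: i|01⟩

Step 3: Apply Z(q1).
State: -i|01⟩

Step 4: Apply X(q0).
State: -i|11⟩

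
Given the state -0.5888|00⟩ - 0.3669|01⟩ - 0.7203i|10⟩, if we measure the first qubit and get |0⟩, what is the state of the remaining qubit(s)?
-0.8487|0⟩ - 0.5289|1⟩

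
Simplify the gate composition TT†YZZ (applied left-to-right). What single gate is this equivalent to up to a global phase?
Y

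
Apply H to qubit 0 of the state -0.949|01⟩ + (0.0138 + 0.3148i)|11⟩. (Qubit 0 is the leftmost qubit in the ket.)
(-0.6613 + 0.2226i)|01⟩ + (-0.6808 - 0.2226i)|11⟩

H on qubit 0 mixes each pair of kets that differ only in qubit 0: amplitudes (a, b) of (|…0…⟩, |…1…⟩) become ((a + b)/√2, (a − b)/√2). Kets absent from the input have amplitude 0.
(|01⟩, |11⟩): (a, b) = (-0.949, (0.0138 + 0.3148i)) → ((-0.6613 + 0.2226i), (-0.6808 - 0.2226i))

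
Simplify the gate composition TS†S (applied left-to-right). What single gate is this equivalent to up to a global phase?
T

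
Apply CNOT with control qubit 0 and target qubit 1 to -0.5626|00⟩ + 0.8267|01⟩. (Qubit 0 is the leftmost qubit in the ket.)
-0.5626|00⟩ + 0.8267|01⟩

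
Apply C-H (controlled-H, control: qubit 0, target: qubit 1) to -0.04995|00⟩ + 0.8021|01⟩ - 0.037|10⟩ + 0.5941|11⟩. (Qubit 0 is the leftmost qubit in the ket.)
-0.04995|00⟩ + 0.8021|01⟩ + 0.3939|10⟩ - 0.4463|11⟩

C-H leaves the control-|0⟩ kets |00⟩, |01⟩ unchanged and applies H to qubit 1 on the control-|1⟩ pair (|10⟩, |11⟩).
H = [[1/√2, 1/√2], [1/√2, -1/√2]].
With a = amp(|10⟩) = -0.037 and b = amp(|11⟩) = 0.5941:
new amp(|10⟩) = (1/√2)·a + (1/√2)·b = 0.3939
new amp(|11⟩) = (1/√2)·a + (-1/√2)·b = -0.4463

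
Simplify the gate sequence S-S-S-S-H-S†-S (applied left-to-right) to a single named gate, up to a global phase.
H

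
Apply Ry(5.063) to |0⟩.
-0.8196|0⟩ + 0.5729|1⟩

Ry(5.063) = [[cos(θ/2), −sin(θ/2)], [sin(θ/2), cos(θ/2)]]; θ = 5.063, cos(θ/2) ≈ -0.819595, sin(θ/2) ≈ 0.572943.
With a = amp(|0⟩) = 1 and b = amp(|1⟩) = 0:
new amp(|0⟩) = (-0.819595)·a + (-0.572943)·b = -0.8196
new amp(|1⟩) = (0.572943)·a + (-0.819595)·b = 0.5729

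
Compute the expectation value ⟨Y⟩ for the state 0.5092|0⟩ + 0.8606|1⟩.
0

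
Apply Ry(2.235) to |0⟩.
0.4379|0⟩ + 0.899|1⟩

Ry(2.235) = [[cos(θ/2), −sin(θ/2)], [sin(θ/2), cos(θ/2)]]; θ = 2.235, cos(θ/2) ≈ 0.437931, sin(θ/2) ≈ 0.899008.
With a = amp(|0⟩) = 1 and b = amp(|1⟩) = 0:
new amp(|0⟩) = (0.437931)·a + (-0.899008)·b = 0.4379
new amp(|1⟩) = (0.899008)·a + (0.437931)·b = 0.899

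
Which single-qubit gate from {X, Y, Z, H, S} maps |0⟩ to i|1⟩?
Y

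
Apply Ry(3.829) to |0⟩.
-0.337|0⟩ + 0.9415|1⟩

Ry(3.829) = [[cos(θ/2), −sin(θ/2)], [sin(θ/2), cos(θ/2)]]; θ = 3.829, cos(θ/2) ≈ -0.336976, sin(θ/2) ≈ 0.941513.
With a = amp(|0⟩) = 1 and b = amp(|1⟩) = 0:
new amp(|0⟩) = (-0.336976)·a + (-0.941513)·b = -0.337
new amp(|1⟩) = (0.941513)·a + (-0.336976)·b = 0.9415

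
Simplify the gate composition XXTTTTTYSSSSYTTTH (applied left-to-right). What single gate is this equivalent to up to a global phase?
H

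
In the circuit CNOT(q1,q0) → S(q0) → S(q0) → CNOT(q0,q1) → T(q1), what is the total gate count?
5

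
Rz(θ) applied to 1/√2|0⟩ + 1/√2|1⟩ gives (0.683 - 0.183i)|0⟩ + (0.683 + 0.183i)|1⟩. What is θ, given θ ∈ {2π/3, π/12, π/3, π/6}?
π/6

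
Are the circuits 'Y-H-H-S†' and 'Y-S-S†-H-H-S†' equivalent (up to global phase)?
Yes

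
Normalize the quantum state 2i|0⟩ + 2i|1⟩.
(1/√2)i|0⟩ + (1/√2)i|1⟩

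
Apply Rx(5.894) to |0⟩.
-0.9811|0⟩ - 0.1934i|1⟩

Rx(5.894) = [[cos(θ/2), −i·sin(θ/2)], [−i·sin(θ/2), cos(θ/2)]]; θ = 5.894, cos(θ/2) ≈ -0.981127, sin(θ/2) ≈ 0.193367.
With a = amp(|0⟩) = 1 and b = amp(|1⟩) = 0:
new amp(|0⟩) = (-0.981127)·a + (-0.193367i)·b = -0.9811
new amp(|1⟩) = (-0.193367i)·a + (-0.981127)·b = -0.1934i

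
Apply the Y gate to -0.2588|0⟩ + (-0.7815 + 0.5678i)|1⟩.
(0.5678 + 0.7815i)|0⟩ - 0.2588i|1⟩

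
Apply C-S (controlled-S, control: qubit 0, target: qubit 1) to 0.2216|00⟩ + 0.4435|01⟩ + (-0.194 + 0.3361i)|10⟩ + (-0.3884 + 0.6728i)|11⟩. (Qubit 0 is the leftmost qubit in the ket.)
0.2216|00⟩ + 0.4435|01⟩ + (-0.194 + 0.3361i)|10⟩ + (-0.6728 - 0.3884i)|11⟩

C-S leaves the control-|0⟩ kets |00⟩, |01⟩ unchanged and applies S to qubit 1 on the control-|1⟩ pair (|10⟩, |11⟩).
S = [[1, 0], [0, i]].
With a = amp(|10⟩) = (-0.194 + 0.3361i) and b = amp(|11⟩) = (-0.3884 + 0.6728i):
new amp(|10⟩) = (1)·a = (-0.194 + 0.3361i)
new amp(|11⟩) = (i)·b = (-0.6728 - 0.3884i)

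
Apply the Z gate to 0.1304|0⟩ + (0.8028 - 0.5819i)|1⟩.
0.1304|0⟩ + (-0.8028 + 0.5819i)|1⟩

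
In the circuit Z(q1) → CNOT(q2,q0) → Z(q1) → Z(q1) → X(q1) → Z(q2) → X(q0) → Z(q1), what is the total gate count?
8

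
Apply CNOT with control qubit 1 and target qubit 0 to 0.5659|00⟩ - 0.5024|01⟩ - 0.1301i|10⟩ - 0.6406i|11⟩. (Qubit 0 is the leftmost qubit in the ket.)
0.5659|00⟩ - 0.6406i|01⟩ - 0.1301i|10⟩ - 0.5024|11⟩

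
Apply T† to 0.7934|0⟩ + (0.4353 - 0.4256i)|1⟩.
0.7934|0⟩ + (0.006859 - 0.6087i)|1⟩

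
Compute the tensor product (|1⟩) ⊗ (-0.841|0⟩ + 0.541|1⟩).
-0.841|10⟩ + 0.541|11⟩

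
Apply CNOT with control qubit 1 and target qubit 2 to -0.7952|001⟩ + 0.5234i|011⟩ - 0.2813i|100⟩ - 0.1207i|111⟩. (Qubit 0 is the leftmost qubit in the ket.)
-0.7952|001⟩ + 0.5234i|010⟩ - 0.2813i|100⟩ - 0.1207i|110⟩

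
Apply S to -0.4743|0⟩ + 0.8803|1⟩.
-0.4743|0⟩ + 0.8803i|1⟩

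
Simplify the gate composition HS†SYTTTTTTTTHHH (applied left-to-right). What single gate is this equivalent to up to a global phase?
Y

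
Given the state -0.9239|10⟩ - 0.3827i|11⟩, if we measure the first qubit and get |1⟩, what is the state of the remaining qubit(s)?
-0.9239|0⟩ - 0.3827i|1⟩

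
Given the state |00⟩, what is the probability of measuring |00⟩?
1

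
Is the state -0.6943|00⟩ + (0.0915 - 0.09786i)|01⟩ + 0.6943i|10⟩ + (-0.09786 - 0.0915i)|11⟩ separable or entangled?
Separable

Writing the state as a|00⟩ + b|01⟩ + c|10⟩ + d|11⟩, it is a product state iff ad − bc = 0.
Here (a, b, c, d) = (-0.6943, (0.0915 - 0.09786i), 0.6943i, (-0.09786 - 0.0915i)): ad − bc = (-0.6943)(-0.09786 - 0.0915i) − (0.0915 - 0.09786i)(0.6943i) = 0, so the state is separable.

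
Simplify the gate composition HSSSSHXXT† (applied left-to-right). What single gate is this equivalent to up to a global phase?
T†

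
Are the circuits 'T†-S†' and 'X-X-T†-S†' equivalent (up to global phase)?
Yes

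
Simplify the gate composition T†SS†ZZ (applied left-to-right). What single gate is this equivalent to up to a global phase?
T†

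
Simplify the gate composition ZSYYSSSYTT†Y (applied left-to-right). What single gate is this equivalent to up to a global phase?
Z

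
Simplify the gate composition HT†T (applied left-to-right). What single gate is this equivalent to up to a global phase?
H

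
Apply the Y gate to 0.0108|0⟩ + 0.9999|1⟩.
-0.9999i|0⟩ + 0.0108i|1⟩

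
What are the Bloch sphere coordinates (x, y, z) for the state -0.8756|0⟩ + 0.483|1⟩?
(-0.8458, 0, 0.5334)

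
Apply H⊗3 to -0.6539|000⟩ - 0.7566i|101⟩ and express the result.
(-0.2312 - 0.2675i)|000⟩ + (-0.2312 + 0.2675i)|001⟩ + (-0.2312 - 0.2675i)|010⟩ + (-0.2312 + 0.2675i)|011⟩ + (-0.2312 + 0.2675i)|100⟩ + (-0.2312 - 0.2675i)|101⟩ + (-0.2312 + 0.2675i)|110⟩ + (-0.2312 - 0.2675i)|111⟩

H⊗3 gives amp(|y⟩) = (1/2√2) Σ_x (−1)^(x·y) amp(|x⟩), where x·y is the number of positions in which both x and y have a 1.
|000⟩: (-0.6539 - 0.7566i)/(2√2) = (-0.2312 - 0.2675i)
|001⟩: (-0.6539 + 0.7566i)/(2√2) = (-0.2312 + 0.2675i)
|010⟩: (-0.6539 - 0.7566i)/(2√2) = (-0.2312 - 0.2675i)
|011⟩: (-0.6539 + 0.7566i)/(2√2) = (-0.2312 + 0.2675i)
|100⟩: (-0.6539 + 0.7566i)/(2√2) = (-0.2312 + 0.2675i)
|101⟩: (-0.6539 - 0.7566i)/(2√2) = (-0.2312 - 0.2675i)
|110⟩: (-0.6539 + 0.7566i)/(2√2) = (-0.2312 + 0.2675i)
|111⟩: (-0.6539 - 0.7566i)/(2√2) = (-0.2312 - 0.2675i)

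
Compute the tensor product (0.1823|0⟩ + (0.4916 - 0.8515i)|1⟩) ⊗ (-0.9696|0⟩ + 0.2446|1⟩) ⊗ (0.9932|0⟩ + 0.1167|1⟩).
-0.1756|000⟩ - 0.02063|001⟩ + 0.04429|010⟩ + 0.005204|011⟩ + (-0.4734 + 0.82i)|100⟩ + (-0.05563 + 0.09635i)|101⟩ + (0.1194 - 0.2069i)|110⟩ + (0.01403 - 0.02431i)|111⟩

amp(|b₁b₂…⟩) = product of the factor amplitudes for bits b₁, b₂, …; only kets whose every factor amplitude is nonzero survive.
|000⟩: (0.1823)(-0.9696)(0.9932) = -0.1756
|001⟩: (0.1823)(-0.9696)(0.1167) = -0.02063
|010⟩: (0.1823)(0.2446)(0.9932) = 0.04429
|011⟩: (0.1823)(0.2446)(0.1167) = 0.005204
|100⟩: (0.4916 - 0.8515i)(-0.9696)(0.9932) = (-0.4734 + 0.82i)
|101⟩: (0.4916 - 0.8515i)(-0.9696)(0.1167) = (-0.05563 + 0.09635i)
|110⟩: (0.4916 - 0.8515i)(0.2446)(0.9932) = (0.1194 - 0.2069i)
|111⟩: (0.4916 - 0.8515i)(0.2446)(0.1167) = (0.01403 - 0.02431i)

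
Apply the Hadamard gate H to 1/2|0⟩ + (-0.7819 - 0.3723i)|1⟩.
(-0.1993 - 0.2633i)|0⟩ + (0.9064 + 0.2633i)|1⟩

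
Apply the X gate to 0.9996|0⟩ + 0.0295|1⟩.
0.0295|0⟩ + 0.9996|1⟩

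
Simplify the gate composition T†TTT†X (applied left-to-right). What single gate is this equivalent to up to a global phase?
X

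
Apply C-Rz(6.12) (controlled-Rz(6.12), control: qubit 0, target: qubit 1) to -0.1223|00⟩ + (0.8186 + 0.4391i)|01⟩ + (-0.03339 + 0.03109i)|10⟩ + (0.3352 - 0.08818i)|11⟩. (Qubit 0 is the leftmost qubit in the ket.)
-0.1223|00⟩ + (0.8186 + 0.4391i)|01⟩ + (0.03581 - 0.02827i)|10⟩ + (-0.3269 + 0.1152i)|11⟩

C-Rz(6.12) leaves the control-|0⟩ kets |00⟩, |01⟩ unchanged and applies Rz(6.12) to qubit 1 on the control-|1⟩ pair (|10⟩, |11⟩).
Rz(6.12) = [[e^(−iθ/2), 0], [0, e^(iθ/2)]] with e^(±iθ/2) = cos(θ/2) ± i·sin(θ/2); θ = 6.12, cos(θ/2) ≈ -0.996673, sin(θ/2) ≈ 0.0815022.
With a = amp(|10⟩) = (-0.03339 + 0.03109i) and b = amp(|11⟩) = (0.3352 - 0.08818i):
new amp(|10⟩) = (-0.996673 - 0.0815022i)·a = (0.03581 - 0.02827i)
new amp(|11⟩) = (-0.996673 + 0.0815022i)·b = (-0.3269 + 0.1152i)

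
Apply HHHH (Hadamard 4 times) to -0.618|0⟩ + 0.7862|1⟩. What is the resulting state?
-0.618|0⟩ + 0.7862|1⟩

H² = I, so an even number of Hadamards cancels: H^4 = I and the state is unchanged.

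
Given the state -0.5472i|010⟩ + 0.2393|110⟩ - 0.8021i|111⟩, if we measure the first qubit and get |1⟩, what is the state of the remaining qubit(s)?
0.2859|10⟩ - 0.9583i|11⟩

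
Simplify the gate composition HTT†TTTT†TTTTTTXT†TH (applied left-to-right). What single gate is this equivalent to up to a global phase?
Z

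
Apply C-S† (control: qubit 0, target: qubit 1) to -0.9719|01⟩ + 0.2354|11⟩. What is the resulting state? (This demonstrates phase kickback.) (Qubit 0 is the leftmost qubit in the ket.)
-0.9719|01⟩ - 0.2354i|11⟩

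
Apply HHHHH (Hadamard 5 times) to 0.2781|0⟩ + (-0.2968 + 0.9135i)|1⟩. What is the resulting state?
(-0.01322 + 0.6459i)|0⟩ + (0.4065 - 0.6459i)|1⟩

H² = I, so H^5 = H: a single Hadamard. With (a, b) = (0.2781, (-0.2968 + 0.9135i)), H gives ((a + b)/√2, (a − b)/√2) = ((-0.01322 + 0.6459i), (0.4065 - 0.6459i)).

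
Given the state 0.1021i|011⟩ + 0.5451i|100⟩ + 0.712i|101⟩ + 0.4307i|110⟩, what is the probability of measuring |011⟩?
0.01042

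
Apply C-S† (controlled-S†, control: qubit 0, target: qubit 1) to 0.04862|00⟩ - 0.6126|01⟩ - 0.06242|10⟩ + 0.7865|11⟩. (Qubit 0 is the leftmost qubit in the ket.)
0.04862|00⟩ - 0.6126|01⟩ - 0.06242|10⟩ - 0.7865i|11⟩

C-S† leaves the control-|0⟩ kets |00⟩, |01⟩ unchanged and applies S† to qubit 1 on the control-|1⟩ pair (|10⟩, |11⟩).
S† = [[1, 0], [0, -i]].
With a = amp(|10⟩) = -0.06242 and b = amp(|11⟩) = 0.7865:
new amp(|10⟩) = (1)·a = -0.06242
new amp(|11⟩) = (-i)·b = -0.7865i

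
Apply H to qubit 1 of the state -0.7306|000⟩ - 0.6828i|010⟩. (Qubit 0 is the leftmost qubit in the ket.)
(-0.5166 - 0.4828i)|000⟩ + (-0.5166 + 0.4828i)|010⟩

H on qubit 1 mixes each pair of kets that differ only in qubit 1: amplitudes (a, b) of (|…0…⟩, |…1…⟩) become ((a + b)/√2, (a − b)/√2). Kets absent from the input have amplitude 0.
(|000⟩, |010⟩): (a, b) = (-0.7306, -0.6828i) → ((-0.5166 - 0.4828i), (-0.5166 + 0.4828i))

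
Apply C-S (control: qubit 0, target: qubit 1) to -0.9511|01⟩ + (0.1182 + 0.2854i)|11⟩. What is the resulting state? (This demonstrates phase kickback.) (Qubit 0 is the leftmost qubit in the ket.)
-0.9511|01⟩ + (-0.2854 + 0.1182i)|11⟩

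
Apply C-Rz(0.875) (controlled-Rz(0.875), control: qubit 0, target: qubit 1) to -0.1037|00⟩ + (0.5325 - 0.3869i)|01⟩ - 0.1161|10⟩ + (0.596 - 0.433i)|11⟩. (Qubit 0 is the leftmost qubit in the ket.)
-0.1037|00⟩ + (0.5325 - 0.3869i)|01⟩ + (-0.1052 + 0.04919i)|10⟩ + (0.7233 - 0.1397i)|11⟩

C-Rz(0.875) leaves the control-|0⟩ kets |00⟩, |01⟩ unchanged and applies Rz(0.875) to qubit 1 on the control-|1⟩ pair (|10⟩, |11⟩).
Rz(0.875) = [[e^(−iθ/2), 0], [0, e^(iθ/2)]] with e^(±iθ/2) = cos(θ/2) ± i·sin(θ/2); θ = 0.875, cos(θ/2) ≈ 0.905814, sin(θ/2) ≈ 0.423676.
With a = amp(|10⟩) = -0.1161 and b = amp(|11⟩) = (0.596 - 0.433i):
new amp(|10⟩) = (0.905814 - 0.423676i)·a = (-0.1052 + 0.04919i)
new amp(|11⟩) = (0.905814 + 0.423676i)·b = (0.7233 - 0.1397i)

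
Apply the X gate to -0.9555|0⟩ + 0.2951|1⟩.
0.2951|0⟩ - 0.9555|1⟩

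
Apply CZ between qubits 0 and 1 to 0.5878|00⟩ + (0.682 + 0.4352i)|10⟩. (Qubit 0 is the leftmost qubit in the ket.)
0.5878|00⟩ + (0.682 + 0.4352i)|10⟩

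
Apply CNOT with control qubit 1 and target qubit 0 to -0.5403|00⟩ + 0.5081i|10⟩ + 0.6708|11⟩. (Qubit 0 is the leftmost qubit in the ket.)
-0.5403|00⟩ + 0.6708|01⟩ + 0.5081i|10⟩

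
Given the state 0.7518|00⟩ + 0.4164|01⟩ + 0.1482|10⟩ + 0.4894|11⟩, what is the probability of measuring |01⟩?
0.1734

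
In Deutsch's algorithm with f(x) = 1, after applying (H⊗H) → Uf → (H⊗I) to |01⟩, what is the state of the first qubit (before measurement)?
|0⟩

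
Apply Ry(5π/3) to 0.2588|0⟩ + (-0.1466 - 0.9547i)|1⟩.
(-0.1508 + 0.4774i)|0⟩ + (0.2564 + 0.8268i)|1⟩

Ry(5π/3) = [[cos(θ/2), −sin(θ/2)], [sin(θ/2), cos(θ/2)]]; θ = 5π/3, cos(θ/2) ≈ -0.866025, sin(θ/2) ≈ 0.5.
With a = amp(|0⟩) = 0.2588 and b = amp(|1⟩) = (-0.1466 - 0.9547i):
new amp(|0⟩) = (-0.866025)·a + (-0.5)·b = (-0.1508 + 0.4774i)
new amp(|1⟩) = (0.5)·a + (-0.866025)·b = (0.2564 + 0.8268i)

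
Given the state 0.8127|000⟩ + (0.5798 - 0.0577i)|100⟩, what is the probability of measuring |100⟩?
0.3395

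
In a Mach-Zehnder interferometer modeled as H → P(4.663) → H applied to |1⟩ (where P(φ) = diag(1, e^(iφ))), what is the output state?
(0.5247 + 0.4994i)|0⟩ + (0.4753 - 0.4994i)|1⟩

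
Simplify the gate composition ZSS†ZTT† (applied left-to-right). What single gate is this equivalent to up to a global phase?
I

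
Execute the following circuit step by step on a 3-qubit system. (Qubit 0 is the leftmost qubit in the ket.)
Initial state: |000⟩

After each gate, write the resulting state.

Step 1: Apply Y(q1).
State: i|010⟩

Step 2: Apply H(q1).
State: (1/√2)i|000⟩ - (1/√2)i|010⟩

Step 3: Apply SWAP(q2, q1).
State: (1/√2)i|000⟩ - (1/√2)i|001⟩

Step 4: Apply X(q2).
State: -(1/√2)i|000⟩ + (1/√2)i|001⟩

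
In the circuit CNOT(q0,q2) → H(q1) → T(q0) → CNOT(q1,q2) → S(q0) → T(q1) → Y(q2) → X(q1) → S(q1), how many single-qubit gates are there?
7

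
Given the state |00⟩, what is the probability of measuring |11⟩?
0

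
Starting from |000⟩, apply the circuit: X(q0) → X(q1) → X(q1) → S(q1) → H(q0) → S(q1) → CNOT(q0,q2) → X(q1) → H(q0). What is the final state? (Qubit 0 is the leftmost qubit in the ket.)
1/2|010⟩ - 1/2|011⟩ + 1/2|110⟩ + 1/2|111⟩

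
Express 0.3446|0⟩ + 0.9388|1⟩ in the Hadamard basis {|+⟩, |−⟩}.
0.9075|+⟩ - 0.4202|−⟩

With |ψ⟩ = α|0⟩ + β|1⟩, the Hadamard-basis coefficients are ⟨+|ψ⟩ = (α + β)/√2 and ⟨−|ψ⟩ = (α − β)/√2.
Here α = 0.3446, β = 0.9388: (α + β)/√2 = 0.9075, (α − β)/√2 = -0.4202.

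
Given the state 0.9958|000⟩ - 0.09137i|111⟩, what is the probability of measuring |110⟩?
0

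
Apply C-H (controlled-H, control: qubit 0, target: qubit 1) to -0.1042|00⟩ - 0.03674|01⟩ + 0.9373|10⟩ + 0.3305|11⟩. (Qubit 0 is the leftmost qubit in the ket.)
-0.1042|00⟩ - 0.03674|01⟩ + 0.8965|10⟩ + 0.4291|11⟩

C-H leaves the control-|0⟩ kets |00⟩, |01⟩ unchanged and applies H to qubit 1 on the control-|1⟩ pair (|10⟩, |11⟩).
H = [[1/√2, 1/√2], [1/√2, -1/√2]].
With a = amp(|10⟩) = 0.9373 and b = amp(|11⟩) = 0.3305:
new amp(|10⟩) = (1/√2)·a + (1/√2)·b = 0.8965
new amp(|11⟩) = (1/√2)·a + (-1/√2)·b = 0.4291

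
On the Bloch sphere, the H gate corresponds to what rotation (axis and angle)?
Rotation by π around the (x+z)/√2 axis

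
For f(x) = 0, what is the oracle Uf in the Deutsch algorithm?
I ⊗ I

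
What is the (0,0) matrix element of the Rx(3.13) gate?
0.005796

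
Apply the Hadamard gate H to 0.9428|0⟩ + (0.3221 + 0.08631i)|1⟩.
(0.8944 + 0.06103i)|0⟩ + (0.4389 - 0.06103i)|1⟩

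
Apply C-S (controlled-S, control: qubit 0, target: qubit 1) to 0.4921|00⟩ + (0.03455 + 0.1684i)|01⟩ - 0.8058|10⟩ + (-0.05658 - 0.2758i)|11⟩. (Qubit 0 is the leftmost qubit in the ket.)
0.4921|00⟩ + (0.03455 + 0.1684i)|01⟩ - 0.8058|10⟩ + (0.2758 - 0.05658i)|11⟩

C-S leaves the control-|0⟩ kets |00⟩, |01⟩ unchanged and applies S to qubit 1 on the control-|1⟩ pair (|10⟩, |11⟩).
S = [[1, 0], [0, i]].
With a = amp(|10⟩) = -0.8058 and b = amp(|11⟩) = (-0.05658 - 0.2758i):
new amp(|10⟩) = (1)·a = -0.8058
new amp(|11⟩) = (i)·b = (0.2758 - 0.05658i)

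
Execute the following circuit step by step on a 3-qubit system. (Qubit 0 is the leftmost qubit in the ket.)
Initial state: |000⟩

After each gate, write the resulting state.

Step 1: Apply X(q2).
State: |001⟩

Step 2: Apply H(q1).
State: 1/√2|001⟩ + 1/√2|011⟩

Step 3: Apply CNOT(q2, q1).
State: 1/√2|001⟩ + 1/√2|011⟩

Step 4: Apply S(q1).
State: 1/√2|001⟩ + (1/√2)i|011⟩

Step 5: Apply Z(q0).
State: 1/√2|001⟩ + (1/√2)i|011⟩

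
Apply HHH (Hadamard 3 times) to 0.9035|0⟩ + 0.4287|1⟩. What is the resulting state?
0.942|0⟩ + 0.3357|1⟩

H² = I, so H^3 = H: a single Hadamard. With (a, b) = (0.9035, 0.4287), H gives ((a + b)/√2, (a − b)/√2) = (0.942, 0.3357).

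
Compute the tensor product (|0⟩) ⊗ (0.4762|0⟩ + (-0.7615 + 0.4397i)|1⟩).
0.4762|00⟩ + (-0.7615 + 0.4397i)|01⟩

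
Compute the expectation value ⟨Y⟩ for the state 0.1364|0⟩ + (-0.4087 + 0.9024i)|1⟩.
0.2462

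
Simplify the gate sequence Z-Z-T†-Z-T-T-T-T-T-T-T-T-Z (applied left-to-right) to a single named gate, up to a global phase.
T†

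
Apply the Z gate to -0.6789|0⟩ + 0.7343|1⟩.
-0.6789|0⟩ - 0.7343|1⟩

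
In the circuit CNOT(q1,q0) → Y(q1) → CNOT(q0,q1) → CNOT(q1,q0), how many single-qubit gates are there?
1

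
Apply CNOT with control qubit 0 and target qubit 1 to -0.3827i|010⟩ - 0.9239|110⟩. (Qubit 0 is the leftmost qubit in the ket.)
-0.3827i|010⟩ - 0.9239|100⟩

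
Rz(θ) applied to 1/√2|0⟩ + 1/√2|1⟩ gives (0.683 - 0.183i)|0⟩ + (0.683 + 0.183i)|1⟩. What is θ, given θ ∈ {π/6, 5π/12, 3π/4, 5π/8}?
π/6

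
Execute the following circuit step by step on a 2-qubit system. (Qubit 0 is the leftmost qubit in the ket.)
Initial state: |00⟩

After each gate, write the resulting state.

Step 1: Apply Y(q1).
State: i|01⟩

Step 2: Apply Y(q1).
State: |00⟩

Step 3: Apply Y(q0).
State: i|10⟩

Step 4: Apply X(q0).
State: i|00⟩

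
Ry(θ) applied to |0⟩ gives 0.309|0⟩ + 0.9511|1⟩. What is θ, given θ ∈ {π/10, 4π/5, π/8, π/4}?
4π/5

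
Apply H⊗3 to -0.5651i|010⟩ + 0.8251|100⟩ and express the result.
(0.2917 - 0.1998i)|000⟩ + (0.2917 - 0.1998i)|001⟩ + (0.2917 + 0.1998i)|010⟩ + (0.2917 + 0.1998i)|011⟩ + (-0.2917 - 0.1998i)|100⟩ + (-0.2917 - 0.1998i)|101⟩ + (-0.2917 + 0.1998i)|110⟩ + (-0.2917 + 0.1998i)|111⟩

H⊗3 gives amp(|y⟩) = (1/2√2) Σ_x (−1)^(x·y) amp(|x⟩), where x·y is the number of positions in which both x and y have a 1.
|000⟩: (-0.5651i + 0.8251)/(2√2) = (0.2917 - 0.1998i)
|001⟩: (-0.5651i + 0.8251)/(2√2) = (0.2917 - 0.1998i)
|010⟩: (0.5651i + 0.8251)/(2√2) = (0.2917 + 0.1998i)
|011⟩: (0.5651i + 0.8251)/(2√2) = (0.2917 + 0.1998i)
|100⟩: (-0.5651i - 0.8251)/(2√2) = (-0.2917 - 0.1998i)
|101⟩: (-0.5651i - 0.8251)/(2√2) = (-0.2917 - 0.1998i)
|110⟩: (0.5651i - 0.8251)/(2√2) = (-0.2917 + 0.1998i)
|111⟩: (0.5651i - 0.8251)/(2√2) = (-0.2917 + 0.1998i)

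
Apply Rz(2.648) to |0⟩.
(0.2443 - 0.9697i)|0⟩

Rz(2.648) = [[e^(−iθ/2), 0], [0, e^(iθ/2)]] with e^(±iθ/2) = cos(θ/2) ± i·sin(θ/2); θ = 2.648, cos(θ/2) ≈ 0.244299, sin(θ/2) ≈ 0.9697.
With a = amp(|0⟩) = 1 and b = amp(|1⟩) = 0:
new amp(|0⟩) = (0.244299 - 0.9697i)·a = (0.2443 - 0.9697i)
new amp(|1⟩) = (0.244299 + 0.9697i)·b = 0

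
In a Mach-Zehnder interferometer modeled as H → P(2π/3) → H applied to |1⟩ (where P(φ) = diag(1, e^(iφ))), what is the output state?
(0.75 - 0.433i)|0⟩ + (0.25 + 0.433i)|1⟩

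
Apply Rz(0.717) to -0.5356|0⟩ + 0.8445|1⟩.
(-0.5015 + 0.1879i)|0⟩ + (0.7908 + 0.2963i)|1⟩

Rz(0.717) = [[e^(−iθ/2), 0], [0, e^(iθ/2)]] with e^(±iθ/2) = cos(θ/2) ± i·sin(θ/2); θ = 0.717, cos(θ/2) ≈ 0.936424, sin(θ/2) ≈ 0.35087.
With a = amp(|0⟩) = -0.5356 and b = amp(|1⟩) = 0.8445:
new amp(|0⟩) = (0.936424 - 0.35087i)·a = (-0.5015 + 0.1879i)
new amp(|1⟩) = (0.936424 + 0.35087i)·b = (0.7908 + 0.2963i)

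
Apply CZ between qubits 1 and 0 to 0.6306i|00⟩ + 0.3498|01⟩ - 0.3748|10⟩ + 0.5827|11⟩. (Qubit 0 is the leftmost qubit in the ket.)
0.6306i|00⟩ + 0.3498|01⟩ - 0.3748|10⟩ - 0.5827|11⟩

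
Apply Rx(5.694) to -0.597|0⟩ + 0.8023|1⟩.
(0.5713 - 0.2329i)|0⟩ + (-0.7677 + 0.1733i)|1⟩

Rx(5.694) = [[cos(θ/2), −i·sin(θ/2)], [−i·sin(θ/2), cos(θ/2)]]; θ = 5.694, cos(θ/2) ≈ -0.95692, sin(θ/2) ≈ 0.29035.
With a = amp(|0⟩) = -0.597 and b = amp(|1⟩) = 0.8023:
new amp(|0⟩) = (-0.95692)·a + (-0.29035i)·b = (0.5713 - 0.2329i)
new amp(|1⟩) = (-0.29035i)·a + (-0.95692)·b = (-0.7677 + 0.1733i)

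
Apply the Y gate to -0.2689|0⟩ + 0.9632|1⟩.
-0.9632i|0⟩ - 0.2689i|1⟩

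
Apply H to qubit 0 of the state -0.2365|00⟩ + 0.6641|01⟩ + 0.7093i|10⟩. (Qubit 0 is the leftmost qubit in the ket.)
(-0.1672 + 0.5016i)|00⟩ + 0.4696|01⟩ + (-0.1672 - 0.5016i)|10⟩ + 0.4696|11⟩

H on qubit 0 mixes each pair of kets that differ only in qubit 0: amplitudes (a, b) of (|…0…⟩, |…1…⟩) become ((a + b)/√2, (a − b)/√2). Kets absent from the input have amplitude 0.
(|00⟩, |10⟩): (a, b) = (-0.2365, 0.7093i) → ((-0.1672 + 0.5016i), (-0.1672 - 0.5016i))
(|01⟩, |11⟩): (a, b) = (0.6641, 0) → (0.4696, 0.4696)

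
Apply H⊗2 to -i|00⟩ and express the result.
-(1/2)i|00⟩ - (1/2)i|01⟩ - (1/2)i|10⟩ - (1/2)i|11⟩

H⊗2 gives amp(|y⟩) = (1/2) Σ_x (−1)^(x·y) amp(|x⟩), where x·y is the number of positions in which both x and y have a 1.
|00⟩: (-i)/2 = -(1/2)i
|01⟩: (-i)/2 = -(1/2)i
|10⟩: (-i)/2 = -(1/2)i
|11⟩: (-i)/2 = -(1/2)i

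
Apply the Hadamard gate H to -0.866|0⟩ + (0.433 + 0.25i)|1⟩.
(-0.3062 + 0.1768i)|0⟩ + (-0.9185 - 0.1768i)|1⟩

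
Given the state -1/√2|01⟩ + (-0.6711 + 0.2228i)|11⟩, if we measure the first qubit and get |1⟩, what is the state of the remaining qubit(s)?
(-0.9491 + 0.3151i)|1⟩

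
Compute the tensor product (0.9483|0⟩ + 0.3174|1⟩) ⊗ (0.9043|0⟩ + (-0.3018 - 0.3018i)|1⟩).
0.8575|00⟩ + (-0.2862 - 0.2862i)|01⟩ + 0.287|10⟩ + (-0.09579 - 0.09579i)|11⟩

amp(|b₁b₂…⟩) = product of the factor amplitudes for bits b₁, b₂, …; only kets whose every factor amplitude is nonzero survive.
|00⟩: (0.9483)(0.9043) = 0.8575
|01⟩: (0.9483)(-0.3018 - 0.3018i) = (-0.2862 - 0.2862i)
|10⟩: (0.3174)(0.9043) = 0.287
|11⟩: (0.3174)(-0.3018 - 0.3018i) = (-0.09579 - 0.09579i)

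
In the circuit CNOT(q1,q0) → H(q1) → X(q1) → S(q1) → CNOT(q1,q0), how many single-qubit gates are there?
3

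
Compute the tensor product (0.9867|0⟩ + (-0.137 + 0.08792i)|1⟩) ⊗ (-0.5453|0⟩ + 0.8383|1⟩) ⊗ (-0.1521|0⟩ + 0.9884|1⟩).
0.08184|000⟩ - 0.5318|001⟩ - 0.1258|010⟩ + 0.8176|011⟩ + (-0.01136 + 0.007292i)|100⟩ + (0.07384 - 0.04739i)|101⟩ + (0.01747 - 0.01121i)|110⟩ + (-0.1135 + 0.07285i)|111⟩

amp(|b₁b₂…⟩) = product of the factor amplitudes for bits b₁, b₂, …; only kets whose every factor amplitude is nonzero survive.
|000⟩: (0.9867)(-0.5453)(-0.1521) = 0.08184
|001⟩: (0.9867)(-0.5453)(0.9884) = -0.5318
|010⟩: (0.9867)(0.8383)(-0.1521) = -0.1258
|011⟩: (0.9867)(0.8383)(0.9884) = 0.8176
|100⟩: (-0.137 + 0.08792i)(-0.5453)(-0.1521) = (-0.01136 + 0.007292i)
|101⟩: (-0.137 + 0.08792i)(-0.5453)(0.9884) = (0.07384 - 0.04739i)
|110⟩: (-0.137 + 0.08792i)(0.8383)(-0.1521) = (0.01747 - 0.01121i)
|111⟩: (-0.137 + 0.08792i)(0.8383)(0.9884) = (-0.1135 + 0.07285i)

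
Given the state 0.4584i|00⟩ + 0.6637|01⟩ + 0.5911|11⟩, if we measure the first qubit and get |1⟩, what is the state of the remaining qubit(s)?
|1⟩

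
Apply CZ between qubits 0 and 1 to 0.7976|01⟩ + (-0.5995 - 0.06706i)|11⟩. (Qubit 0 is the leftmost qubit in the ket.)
0.7976|01⟩ + (0.5995 + 0.06706i)|11⟩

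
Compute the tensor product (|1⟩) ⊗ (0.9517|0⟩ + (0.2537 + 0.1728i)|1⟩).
0.9517|10⟩ + (0.2537 + 0.1728i)|11⟩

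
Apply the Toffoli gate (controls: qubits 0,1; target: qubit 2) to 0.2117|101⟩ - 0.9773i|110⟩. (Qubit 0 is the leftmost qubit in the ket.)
0.2117|101⟩ - 0.9773i|111⟩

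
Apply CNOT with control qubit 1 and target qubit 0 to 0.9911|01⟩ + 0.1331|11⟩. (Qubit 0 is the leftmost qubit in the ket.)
0.1331|01⟩ + 0.9911|11⟩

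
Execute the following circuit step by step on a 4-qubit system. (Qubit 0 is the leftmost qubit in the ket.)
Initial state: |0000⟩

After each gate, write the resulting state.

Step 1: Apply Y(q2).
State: i|0010⟩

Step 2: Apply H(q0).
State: (1/√2)i|0010⟩ + (1/√2)i|1010⟩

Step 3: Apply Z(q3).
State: (1/√2)i|0010⟩ + (1/√2)i|1010⟩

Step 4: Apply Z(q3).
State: (1/√2)i|0010⟩ + (1/√2)i|1010⟩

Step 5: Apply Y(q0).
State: 1/√2|0010⟩ - 1/√2|1010⟩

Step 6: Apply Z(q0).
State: 1/√2|0010⟩ + 1/√2|1010⟩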